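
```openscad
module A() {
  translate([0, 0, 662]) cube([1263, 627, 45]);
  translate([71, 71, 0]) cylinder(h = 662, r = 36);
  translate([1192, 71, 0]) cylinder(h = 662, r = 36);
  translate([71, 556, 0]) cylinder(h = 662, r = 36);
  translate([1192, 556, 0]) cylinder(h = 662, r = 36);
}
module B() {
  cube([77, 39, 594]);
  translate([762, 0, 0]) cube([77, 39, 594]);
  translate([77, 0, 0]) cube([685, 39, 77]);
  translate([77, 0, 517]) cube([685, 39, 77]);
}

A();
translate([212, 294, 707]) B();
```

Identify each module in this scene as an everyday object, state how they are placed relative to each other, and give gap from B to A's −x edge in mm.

A is a table. B is a picture frame. The picture frame is on top of the table, centred. The gap from the picture frame to the table's −x edge is 212 mm.

The picture frame's min-x is at 212; the table's min-x is 0; gap = 212 mm.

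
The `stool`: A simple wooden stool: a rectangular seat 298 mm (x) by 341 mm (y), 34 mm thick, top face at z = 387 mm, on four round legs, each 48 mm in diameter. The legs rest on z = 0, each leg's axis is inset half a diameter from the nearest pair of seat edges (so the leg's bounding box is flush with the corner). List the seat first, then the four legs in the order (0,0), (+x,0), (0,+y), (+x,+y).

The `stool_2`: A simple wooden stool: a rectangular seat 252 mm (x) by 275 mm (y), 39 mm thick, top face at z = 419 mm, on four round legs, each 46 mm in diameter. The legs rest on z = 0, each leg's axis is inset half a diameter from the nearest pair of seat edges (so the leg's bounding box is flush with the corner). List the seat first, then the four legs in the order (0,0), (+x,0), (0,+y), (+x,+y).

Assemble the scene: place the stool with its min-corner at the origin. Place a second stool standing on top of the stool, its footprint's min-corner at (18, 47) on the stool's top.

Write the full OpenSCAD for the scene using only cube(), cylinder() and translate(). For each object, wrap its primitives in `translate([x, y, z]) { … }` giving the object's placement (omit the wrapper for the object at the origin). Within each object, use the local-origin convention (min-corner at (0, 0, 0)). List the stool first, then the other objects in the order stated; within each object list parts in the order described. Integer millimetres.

translate([0, 0, 353]) cube([298, 341, 34]);
translate([24, 24, 0]) cylinder(h = 353, r = 24);
translate([274, 24, 0]) cylinder(h = 353, r = 24);
translate([24, 317, 0]) cylinder(h = 353, r = 24);
translate([274, 317, 0]) cylinder(h = 353, r = 24);
translate([18, 47, 387]) {
  translate([0, 0, 380]) cube([252, 275, 39]);
  translate([23, 23, 0]) cylinder(h = 380, r = 23);
  translate([229, 23, 0]) cylinder(h = 380, r = 23);
  translate([23, 252, 0]) cylinder(h = 380, r = 23);
  translate([229, 252, 0]) cylinder(h = 380, r = 23);
}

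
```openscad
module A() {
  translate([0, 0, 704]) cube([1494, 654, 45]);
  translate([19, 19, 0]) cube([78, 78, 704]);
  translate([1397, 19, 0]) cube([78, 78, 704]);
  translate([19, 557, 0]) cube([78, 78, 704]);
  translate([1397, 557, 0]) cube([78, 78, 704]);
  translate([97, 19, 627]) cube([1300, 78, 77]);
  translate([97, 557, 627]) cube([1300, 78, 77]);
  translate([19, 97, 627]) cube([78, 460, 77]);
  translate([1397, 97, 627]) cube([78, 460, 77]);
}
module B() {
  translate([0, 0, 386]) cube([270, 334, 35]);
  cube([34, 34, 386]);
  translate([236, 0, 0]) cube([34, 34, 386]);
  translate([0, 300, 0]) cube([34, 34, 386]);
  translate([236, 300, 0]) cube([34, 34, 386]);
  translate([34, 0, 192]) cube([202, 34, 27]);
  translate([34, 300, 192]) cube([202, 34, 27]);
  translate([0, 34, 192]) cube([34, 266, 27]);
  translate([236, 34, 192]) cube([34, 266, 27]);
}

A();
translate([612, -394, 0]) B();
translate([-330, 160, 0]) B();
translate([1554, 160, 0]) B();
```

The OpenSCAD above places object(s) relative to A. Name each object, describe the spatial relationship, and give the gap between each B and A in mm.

A is a table. B is a stool. Three stools sit around the table at the −y, −x, +x sides. The gap between each stool and the table is 60 mm.

Each stool's nearest face is 60 mm from the table's bounding box.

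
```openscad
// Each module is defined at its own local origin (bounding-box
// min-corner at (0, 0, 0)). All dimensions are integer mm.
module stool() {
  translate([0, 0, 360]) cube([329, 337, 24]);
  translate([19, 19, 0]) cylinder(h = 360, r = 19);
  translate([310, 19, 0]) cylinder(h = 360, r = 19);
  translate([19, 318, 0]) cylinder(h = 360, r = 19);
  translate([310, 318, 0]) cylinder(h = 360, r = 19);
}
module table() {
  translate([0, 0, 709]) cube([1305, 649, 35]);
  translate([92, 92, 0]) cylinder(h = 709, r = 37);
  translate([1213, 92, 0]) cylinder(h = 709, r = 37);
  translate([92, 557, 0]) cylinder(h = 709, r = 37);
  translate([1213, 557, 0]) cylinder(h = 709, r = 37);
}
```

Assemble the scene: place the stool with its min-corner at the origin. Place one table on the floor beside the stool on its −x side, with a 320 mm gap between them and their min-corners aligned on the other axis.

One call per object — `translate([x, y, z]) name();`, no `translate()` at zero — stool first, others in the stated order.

stool();
translate([-1625, 0, 0]) table();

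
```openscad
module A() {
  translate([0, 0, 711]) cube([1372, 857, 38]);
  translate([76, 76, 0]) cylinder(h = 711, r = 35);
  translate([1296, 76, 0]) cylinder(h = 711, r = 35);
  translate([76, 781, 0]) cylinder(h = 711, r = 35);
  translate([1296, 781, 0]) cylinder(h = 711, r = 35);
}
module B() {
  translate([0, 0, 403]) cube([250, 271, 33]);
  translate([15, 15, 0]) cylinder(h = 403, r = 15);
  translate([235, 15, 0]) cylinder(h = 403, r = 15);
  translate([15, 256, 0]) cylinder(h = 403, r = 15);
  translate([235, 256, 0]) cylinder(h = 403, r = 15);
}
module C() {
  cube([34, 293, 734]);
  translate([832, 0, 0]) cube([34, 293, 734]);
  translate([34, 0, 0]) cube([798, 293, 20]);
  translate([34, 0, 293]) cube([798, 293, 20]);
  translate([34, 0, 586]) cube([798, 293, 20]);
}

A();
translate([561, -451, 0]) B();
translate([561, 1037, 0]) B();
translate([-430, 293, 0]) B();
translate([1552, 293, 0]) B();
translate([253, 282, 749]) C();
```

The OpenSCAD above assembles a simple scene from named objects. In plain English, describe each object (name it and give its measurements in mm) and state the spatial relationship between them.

A is a rectangular dining table. The top is 1372×857×38 mm with its upper surface at z = 749 mm. It stands on four round legs of 70 mm diameter, each leg's bounding box inset 41 mm from the nearest pair of top edges, running from the floor to the underside of the top.

B is a four-legged stool. The seat is a 250×271×33 mm slab whose top surface is at z = 436 mm; four round legs, each 30 mm in diameter, run from the floor (z = 0) to the underside of the seat, each leg's axis is inset half a diameter from the nearest pair of seat edges (so the leg's bounding box is flush with the corner).

C is a bookshelf 866 mm wide overall, 293 mm deep and 734 mm tall. The two sides are 34 mm thick vertical panels. 3 horizontal shelves of 20 mm thickness span between the inner faces of the sides; the lowest shelf sits on the floor and shelves are stacked with a clear vertical gap of 273 mm between each pair.

Four stools sit around the table at the −y, +y, −x, +x sides. The bookshelf is on top of the table, centred.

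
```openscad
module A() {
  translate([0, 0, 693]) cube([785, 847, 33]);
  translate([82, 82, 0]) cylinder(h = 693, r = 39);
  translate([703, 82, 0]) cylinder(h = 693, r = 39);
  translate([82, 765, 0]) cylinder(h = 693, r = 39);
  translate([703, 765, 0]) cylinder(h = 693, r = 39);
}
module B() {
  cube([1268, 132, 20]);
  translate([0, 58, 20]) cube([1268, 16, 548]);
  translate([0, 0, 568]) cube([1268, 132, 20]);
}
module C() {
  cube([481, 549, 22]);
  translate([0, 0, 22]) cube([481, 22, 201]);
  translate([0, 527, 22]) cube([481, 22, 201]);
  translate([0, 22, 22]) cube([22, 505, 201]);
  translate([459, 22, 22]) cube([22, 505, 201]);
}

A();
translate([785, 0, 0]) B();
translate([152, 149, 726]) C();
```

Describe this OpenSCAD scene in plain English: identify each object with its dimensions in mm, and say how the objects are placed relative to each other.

A is a table with a 785×847 mm rectangular top, 33 mm thick, top surface at z = 726 mm, supported by four round legs of 78 mm diameter, each leg's bounding box inset 43 mm from the nearest pair of top edges, running from the floor.

B is an I-beam lying along x, 1268 mm long. Overall section height 588 mm. Two flanges 132 mm wide (y) and 20 mm thick, one on the floor and one at the top; a web 16 mm thick runs between them, centred on the flange width.

C is an open storage box with external size 481×549×223 mm and wall thickness 22 mm (the base is also 22 mm thick). The base covers the whole footprint; the four walls stand on the base, with the y-facing walls full-width and the x-facing walls fitting between their inner faces.

The I-beam is against the table's +x side, with their −y faces flush. The open box is on top of the table, centred.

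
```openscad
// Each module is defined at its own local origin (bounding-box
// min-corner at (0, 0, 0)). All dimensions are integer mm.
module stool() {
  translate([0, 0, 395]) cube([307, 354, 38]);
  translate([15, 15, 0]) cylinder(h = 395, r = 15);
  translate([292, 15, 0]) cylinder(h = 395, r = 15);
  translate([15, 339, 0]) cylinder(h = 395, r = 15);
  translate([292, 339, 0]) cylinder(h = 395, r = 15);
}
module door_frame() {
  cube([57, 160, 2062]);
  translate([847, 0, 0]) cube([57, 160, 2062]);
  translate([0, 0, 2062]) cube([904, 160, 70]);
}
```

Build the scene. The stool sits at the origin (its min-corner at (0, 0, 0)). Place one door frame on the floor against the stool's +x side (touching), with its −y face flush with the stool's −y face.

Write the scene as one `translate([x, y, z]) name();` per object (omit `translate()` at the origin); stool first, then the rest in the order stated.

stool();
translate([307, 0, 0]) door_frame();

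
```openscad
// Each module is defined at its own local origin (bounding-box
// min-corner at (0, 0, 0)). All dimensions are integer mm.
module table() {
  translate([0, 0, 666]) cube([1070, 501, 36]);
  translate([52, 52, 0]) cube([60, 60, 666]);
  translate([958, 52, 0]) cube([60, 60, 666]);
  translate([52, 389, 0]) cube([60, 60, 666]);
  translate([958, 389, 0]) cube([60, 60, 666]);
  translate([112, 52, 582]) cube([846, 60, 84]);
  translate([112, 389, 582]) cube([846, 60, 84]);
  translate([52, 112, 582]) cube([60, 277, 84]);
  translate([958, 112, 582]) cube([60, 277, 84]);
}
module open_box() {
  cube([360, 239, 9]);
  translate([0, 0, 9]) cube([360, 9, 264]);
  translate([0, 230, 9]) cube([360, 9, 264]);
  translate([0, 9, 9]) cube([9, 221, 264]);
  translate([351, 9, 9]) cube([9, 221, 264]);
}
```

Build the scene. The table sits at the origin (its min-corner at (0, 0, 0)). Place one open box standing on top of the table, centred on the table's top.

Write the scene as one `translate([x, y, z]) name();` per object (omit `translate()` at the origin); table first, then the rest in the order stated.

table();
translate([355, 131, 702]) open_box();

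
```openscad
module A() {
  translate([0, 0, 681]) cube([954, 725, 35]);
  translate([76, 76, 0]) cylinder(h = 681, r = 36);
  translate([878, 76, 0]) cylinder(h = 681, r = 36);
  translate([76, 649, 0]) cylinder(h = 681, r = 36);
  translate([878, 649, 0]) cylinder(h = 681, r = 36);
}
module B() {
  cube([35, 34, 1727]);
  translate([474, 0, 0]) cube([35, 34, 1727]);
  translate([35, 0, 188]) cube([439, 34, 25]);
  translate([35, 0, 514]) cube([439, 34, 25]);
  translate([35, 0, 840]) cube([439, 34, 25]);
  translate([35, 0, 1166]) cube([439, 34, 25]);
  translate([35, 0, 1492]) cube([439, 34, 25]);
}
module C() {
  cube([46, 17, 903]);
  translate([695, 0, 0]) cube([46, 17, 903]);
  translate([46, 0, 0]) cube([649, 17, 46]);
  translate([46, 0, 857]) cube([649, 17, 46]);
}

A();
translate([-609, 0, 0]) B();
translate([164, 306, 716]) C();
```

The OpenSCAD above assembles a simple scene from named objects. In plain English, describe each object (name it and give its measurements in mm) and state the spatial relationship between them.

A is a table: top 954 mm (x) × 725 mm (y), 35 mm thick, upper face at z = 716 mm, on four round legs of 72 mm diameter, each leg's bounding box inset 40 mm from the nearest pair of top edges, running from z = 0 to the bottom of the top.

B is a straight ladder. Two 35×34 mm vertical rails, 1727 mm tall, stand 509 mm apart (outside-to-outside) with their front faces coplanar on the −y side. 5 rungs, each 34 mm deep and 25 mm tall, span between the inner faces of the rails, front faces flush with the rails. The lowest rung's underside is at z = 188 mm and rungs are spaced 326 mm apart (underside to underside).

C is a rectangular picture frame lying in the x–z plane (depth along y). The opening is 649 mm wide (x) by 811 mm tall (z), surrounded by a border 46 mm wide on all four sides. The frame is 17 mm deep and is made of two full-height vertical stiles with two horizontal rails fitted between them.

The ladder is on the floor beside the table on its −x side. The picture frame is on top of the table.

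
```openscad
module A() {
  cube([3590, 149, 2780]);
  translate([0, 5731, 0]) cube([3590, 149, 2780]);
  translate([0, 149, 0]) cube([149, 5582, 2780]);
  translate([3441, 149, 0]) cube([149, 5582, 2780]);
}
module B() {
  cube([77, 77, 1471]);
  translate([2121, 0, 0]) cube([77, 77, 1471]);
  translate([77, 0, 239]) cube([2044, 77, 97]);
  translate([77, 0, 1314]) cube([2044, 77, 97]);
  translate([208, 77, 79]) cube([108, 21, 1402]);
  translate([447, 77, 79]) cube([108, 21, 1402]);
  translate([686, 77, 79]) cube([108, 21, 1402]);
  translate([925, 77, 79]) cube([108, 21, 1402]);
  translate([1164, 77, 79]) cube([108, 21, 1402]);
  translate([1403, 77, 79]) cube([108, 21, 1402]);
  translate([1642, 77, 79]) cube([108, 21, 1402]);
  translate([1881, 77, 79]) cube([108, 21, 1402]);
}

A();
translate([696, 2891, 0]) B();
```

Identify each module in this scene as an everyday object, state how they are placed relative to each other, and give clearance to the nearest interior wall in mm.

Clearances: x = 547, y = 2742; minimum 547 mm.

A is a house frame. B is a fence section. The fence section sits inside the house frame, centred. The clearance to the nearest interior wall is 547 mm.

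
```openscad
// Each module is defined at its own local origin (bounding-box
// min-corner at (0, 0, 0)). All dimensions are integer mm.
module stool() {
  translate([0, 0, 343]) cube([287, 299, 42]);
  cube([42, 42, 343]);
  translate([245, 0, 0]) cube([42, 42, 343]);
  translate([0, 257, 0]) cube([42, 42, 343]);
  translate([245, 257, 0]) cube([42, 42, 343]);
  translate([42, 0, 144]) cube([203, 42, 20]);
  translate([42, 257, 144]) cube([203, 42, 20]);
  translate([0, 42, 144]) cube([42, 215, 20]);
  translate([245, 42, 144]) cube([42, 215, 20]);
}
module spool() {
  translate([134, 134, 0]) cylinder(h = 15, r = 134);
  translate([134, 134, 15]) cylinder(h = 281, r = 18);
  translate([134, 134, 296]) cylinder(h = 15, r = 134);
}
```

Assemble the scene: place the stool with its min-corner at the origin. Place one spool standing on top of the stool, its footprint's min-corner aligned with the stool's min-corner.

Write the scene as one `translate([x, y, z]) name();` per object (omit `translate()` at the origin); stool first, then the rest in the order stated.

stool();
translate([0, 0, 385]) spool();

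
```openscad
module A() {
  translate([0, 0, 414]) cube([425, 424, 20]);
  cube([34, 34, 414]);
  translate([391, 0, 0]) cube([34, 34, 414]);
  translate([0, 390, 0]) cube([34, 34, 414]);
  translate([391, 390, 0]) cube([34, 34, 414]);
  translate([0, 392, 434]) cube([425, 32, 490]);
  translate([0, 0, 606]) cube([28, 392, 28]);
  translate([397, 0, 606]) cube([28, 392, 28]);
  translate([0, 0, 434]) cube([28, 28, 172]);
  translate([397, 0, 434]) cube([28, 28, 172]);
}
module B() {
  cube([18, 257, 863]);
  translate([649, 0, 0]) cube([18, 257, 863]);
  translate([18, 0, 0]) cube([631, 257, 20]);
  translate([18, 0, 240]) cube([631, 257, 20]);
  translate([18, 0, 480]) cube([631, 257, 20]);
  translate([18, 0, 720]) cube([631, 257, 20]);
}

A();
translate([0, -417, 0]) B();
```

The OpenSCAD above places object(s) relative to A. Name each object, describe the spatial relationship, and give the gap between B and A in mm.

The bookshelf's nearest face is 160 mm from the chair's −y face.

A is a chair. B is a bookshelf. The bookshelf is on the floor beside the chair on its −y side. The gap between the bookshelf and the chair is 160 mm.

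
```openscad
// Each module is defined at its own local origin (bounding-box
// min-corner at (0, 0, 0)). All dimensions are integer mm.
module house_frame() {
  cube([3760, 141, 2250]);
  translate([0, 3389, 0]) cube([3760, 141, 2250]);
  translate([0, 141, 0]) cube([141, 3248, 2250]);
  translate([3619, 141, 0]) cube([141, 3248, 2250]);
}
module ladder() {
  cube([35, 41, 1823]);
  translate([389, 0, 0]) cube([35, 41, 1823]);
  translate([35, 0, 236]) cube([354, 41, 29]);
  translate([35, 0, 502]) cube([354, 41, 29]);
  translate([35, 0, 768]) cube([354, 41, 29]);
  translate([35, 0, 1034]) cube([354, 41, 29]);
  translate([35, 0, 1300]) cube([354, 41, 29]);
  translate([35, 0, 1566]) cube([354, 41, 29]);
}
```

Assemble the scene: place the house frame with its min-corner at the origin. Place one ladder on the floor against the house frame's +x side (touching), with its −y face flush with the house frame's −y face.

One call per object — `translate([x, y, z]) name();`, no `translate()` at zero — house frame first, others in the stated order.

house_frame();
translate([3760, 0, 0]) ladder();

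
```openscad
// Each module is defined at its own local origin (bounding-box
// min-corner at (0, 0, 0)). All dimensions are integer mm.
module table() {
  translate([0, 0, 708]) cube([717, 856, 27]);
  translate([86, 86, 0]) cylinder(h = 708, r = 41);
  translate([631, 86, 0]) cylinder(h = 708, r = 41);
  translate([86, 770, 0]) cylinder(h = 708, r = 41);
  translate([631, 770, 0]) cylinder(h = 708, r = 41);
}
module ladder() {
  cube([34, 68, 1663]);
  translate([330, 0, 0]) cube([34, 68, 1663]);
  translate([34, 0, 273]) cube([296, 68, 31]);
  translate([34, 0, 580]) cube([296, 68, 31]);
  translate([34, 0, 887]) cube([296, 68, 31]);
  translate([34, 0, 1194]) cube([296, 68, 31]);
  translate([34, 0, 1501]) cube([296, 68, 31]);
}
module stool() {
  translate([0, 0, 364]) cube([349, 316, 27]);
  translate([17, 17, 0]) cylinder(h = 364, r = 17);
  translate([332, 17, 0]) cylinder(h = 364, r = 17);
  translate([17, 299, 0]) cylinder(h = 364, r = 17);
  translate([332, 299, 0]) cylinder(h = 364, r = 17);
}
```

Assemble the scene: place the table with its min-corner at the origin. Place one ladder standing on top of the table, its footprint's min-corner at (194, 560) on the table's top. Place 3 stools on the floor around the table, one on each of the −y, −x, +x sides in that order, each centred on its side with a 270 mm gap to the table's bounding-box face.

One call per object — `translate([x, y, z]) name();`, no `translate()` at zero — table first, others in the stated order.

table();
translate([194, 560, 735]) ladder();
translate([184, -586, 0]) stool();
translate([-619, 270, 0]) stool();
translate([987, 270, 0]) stool();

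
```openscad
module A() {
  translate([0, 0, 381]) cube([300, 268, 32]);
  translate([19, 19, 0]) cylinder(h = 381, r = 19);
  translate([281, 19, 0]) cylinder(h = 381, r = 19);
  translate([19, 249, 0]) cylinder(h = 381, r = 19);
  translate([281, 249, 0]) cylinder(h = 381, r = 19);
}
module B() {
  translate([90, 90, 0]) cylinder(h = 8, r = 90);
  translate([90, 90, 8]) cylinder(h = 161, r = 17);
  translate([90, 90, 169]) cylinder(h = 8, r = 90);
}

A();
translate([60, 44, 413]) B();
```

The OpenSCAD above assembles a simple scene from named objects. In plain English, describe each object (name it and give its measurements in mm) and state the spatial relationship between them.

A is a four-legged stool. The seat is a 300×268×32 mm slab whose top surface is at z = 413 mm; four round legs, each 38 mm in diameter, run from the floor (z = 0) to the underside of the seat, each leg's axis is inset half a diameter from the nearest pair of seat edges (so the leg's bounding box is flush with the corner).

B is a spool: two coaxial disc flanges of radius 90 mm and thickness 8 mm, joined by a core cylinder of radius 17 mm and height 161 mm. The lower flange rests on z = 0 and the three cylinders share a vertical axis.

The spool is on top of the stool, centred.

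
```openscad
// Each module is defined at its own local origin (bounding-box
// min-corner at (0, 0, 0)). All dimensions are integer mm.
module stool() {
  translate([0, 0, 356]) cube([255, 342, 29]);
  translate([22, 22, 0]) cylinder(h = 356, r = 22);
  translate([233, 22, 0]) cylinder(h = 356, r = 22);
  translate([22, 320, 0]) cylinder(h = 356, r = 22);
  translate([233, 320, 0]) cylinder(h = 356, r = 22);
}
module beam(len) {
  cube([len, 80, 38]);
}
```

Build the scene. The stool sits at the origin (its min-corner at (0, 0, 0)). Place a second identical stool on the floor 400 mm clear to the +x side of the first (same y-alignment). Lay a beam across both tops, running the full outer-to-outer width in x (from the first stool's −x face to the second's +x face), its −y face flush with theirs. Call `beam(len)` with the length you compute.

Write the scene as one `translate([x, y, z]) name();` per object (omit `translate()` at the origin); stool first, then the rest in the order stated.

stool();
translate([655, 0, 0]) stool();
translate([0, 0, 385]) beam(910);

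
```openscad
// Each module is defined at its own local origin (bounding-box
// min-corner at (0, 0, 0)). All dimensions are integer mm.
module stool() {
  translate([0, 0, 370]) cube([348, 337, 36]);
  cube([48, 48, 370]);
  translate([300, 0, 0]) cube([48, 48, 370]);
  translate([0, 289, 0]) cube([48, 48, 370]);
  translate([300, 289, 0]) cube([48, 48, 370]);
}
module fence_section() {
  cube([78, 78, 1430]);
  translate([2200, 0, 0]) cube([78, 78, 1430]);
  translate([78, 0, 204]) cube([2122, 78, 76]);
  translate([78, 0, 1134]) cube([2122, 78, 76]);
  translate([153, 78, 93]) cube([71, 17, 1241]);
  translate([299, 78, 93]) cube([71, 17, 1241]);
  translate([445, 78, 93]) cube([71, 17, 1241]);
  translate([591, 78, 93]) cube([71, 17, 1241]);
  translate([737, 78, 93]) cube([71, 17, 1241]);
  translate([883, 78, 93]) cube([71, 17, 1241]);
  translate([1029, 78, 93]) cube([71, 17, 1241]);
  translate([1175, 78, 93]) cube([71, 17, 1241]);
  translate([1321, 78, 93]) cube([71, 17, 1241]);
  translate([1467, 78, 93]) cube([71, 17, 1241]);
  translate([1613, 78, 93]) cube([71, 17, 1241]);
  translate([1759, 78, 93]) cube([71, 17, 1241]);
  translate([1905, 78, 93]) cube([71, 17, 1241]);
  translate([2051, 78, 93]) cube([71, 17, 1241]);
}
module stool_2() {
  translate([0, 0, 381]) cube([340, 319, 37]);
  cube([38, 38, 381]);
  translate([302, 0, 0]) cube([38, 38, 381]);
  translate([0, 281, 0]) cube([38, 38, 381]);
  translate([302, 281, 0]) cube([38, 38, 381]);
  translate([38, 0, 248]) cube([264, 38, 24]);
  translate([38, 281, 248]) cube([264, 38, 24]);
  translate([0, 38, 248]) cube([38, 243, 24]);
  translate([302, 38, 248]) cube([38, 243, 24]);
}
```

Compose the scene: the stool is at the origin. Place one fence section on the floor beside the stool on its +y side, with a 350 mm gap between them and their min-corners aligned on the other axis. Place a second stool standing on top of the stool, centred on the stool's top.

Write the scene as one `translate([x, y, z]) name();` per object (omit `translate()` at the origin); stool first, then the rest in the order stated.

stool();
translate([0, 687, 0]) fence_section();
translate([4, 9, 406]) stool_2();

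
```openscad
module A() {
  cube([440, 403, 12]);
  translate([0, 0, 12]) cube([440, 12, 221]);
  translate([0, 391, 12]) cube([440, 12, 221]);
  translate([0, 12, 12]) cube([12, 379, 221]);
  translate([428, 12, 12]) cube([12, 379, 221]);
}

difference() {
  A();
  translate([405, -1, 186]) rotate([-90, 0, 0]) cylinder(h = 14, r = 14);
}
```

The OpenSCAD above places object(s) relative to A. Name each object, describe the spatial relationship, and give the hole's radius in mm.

The subtracted cylinder has r = 14 mm.

A is an open box. The open box has a circular hole through its front wall. The hole's radius is 14 mm.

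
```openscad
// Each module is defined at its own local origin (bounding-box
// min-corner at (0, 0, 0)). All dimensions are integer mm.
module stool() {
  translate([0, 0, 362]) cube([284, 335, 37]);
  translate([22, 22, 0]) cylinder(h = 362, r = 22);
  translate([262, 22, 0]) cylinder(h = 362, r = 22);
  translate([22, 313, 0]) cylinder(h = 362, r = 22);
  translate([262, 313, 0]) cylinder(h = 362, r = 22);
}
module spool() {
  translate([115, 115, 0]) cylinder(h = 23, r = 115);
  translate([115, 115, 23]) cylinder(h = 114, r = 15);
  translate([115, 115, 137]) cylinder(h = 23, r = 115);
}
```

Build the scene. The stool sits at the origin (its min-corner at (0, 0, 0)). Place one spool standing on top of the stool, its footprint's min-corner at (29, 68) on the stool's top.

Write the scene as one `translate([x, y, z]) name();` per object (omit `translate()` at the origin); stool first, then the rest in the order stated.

stool();
translate([29, 68, 399]) spool();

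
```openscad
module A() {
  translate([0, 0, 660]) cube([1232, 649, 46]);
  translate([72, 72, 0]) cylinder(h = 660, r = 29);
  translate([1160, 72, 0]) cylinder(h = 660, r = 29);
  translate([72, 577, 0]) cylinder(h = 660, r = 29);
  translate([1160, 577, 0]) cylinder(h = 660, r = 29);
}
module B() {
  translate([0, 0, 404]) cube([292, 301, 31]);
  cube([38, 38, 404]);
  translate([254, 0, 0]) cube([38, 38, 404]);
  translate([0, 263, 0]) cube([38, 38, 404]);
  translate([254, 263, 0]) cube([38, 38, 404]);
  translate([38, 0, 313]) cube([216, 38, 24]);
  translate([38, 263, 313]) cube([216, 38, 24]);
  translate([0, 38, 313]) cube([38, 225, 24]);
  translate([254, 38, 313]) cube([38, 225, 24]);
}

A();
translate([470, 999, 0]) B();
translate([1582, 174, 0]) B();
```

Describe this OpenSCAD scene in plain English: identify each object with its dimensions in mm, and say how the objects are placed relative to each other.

A is a rectangular dining table. The top is 1232×649×46 mm with its upper surface at z = 706 mm. It stands on four round legs of 58 mm diameter, each leg's bounding box inset 43 mm from the nearest pair of top edges, running from the floor to the underside of the top.

B is a four-legged stool. The seat is a 292×301×31 mm slab whose top surface is at z = 435 mm; four square legs, each 38×38 mm in cross-section, run from the floor (z = 0) to the underside of the seat, each flush with a corner of the seat. Four stretchers, 38 mm wide and 24 mm tall, connect adjacent legs with their undersides at z = 313 mm, each running between the inner faces of the legs it joins and aligned with the legs' outer faces on the other axis.

Two stools sit around the table at the +y, +x sides.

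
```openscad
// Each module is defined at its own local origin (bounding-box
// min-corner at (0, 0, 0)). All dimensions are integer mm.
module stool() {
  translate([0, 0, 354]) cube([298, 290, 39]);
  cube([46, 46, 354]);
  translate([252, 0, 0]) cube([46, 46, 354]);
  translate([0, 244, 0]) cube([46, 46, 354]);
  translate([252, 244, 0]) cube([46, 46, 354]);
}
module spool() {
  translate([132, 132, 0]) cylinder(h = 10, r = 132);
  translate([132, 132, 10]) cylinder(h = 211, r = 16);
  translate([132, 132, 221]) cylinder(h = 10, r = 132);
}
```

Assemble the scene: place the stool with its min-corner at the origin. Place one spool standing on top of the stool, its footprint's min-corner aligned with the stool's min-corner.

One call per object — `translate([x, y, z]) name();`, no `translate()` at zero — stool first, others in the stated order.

stool();
translate([0, 0, 393]) spool();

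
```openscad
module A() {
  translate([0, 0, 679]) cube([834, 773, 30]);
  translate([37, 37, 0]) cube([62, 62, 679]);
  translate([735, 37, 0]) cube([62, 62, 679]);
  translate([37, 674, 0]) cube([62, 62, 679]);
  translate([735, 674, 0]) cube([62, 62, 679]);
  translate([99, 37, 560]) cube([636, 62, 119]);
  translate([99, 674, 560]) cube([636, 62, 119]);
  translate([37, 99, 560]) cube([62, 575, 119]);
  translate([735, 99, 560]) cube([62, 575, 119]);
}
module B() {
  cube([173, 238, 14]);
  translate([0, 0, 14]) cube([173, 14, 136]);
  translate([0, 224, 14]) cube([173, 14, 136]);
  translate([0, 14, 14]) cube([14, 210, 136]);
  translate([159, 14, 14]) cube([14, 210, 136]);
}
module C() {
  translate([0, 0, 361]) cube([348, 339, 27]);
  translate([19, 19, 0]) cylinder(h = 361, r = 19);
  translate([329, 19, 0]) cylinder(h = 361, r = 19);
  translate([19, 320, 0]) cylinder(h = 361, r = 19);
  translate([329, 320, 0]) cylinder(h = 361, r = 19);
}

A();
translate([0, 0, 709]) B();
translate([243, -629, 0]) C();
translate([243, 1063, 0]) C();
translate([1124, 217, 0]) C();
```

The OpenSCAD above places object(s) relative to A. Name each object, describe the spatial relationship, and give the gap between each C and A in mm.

Each stool's nearest face is 290 mm from the table's bounding box.

A is a table. B is an open box. C is a stool. The open box is on top of the table. Three stools sit around the table at the −y, +y, +x sides. The gap between each stool and the table is 290 mm.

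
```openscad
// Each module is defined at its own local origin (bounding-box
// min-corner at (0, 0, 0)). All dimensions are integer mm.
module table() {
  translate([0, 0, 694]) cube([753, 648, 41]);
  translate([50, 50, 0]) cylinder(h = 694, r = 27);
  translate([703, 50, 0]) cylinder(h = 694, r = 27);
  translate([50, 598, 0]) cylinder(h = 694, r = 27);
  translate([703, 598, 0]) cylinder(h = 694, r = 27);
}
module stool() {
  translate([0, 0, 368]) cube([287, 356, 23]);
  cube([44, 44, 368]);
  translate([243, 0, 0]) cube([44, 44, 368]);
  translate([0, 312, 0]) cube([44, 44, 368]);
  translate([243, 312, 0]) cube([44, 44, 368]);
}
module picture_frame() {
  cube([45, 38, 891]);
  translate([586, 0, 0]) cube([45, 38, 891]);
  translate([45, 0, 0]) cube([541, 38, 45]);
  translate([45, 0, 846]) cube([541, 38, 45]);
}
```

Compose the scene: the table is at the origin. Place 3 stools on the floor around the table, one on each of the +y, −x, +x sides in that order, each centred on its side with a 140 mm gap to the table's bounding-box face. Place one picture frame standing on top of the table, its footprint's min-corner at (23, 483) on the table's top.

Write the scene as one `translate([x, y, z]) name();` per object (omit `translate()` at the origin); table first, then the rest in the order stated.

table();
translate([233, 788, 0]) stool();
translate([-427, 146, 0]) stool();
translate([893, 146, 0]) stool();
translate([23, 483, 735]) picture_frame();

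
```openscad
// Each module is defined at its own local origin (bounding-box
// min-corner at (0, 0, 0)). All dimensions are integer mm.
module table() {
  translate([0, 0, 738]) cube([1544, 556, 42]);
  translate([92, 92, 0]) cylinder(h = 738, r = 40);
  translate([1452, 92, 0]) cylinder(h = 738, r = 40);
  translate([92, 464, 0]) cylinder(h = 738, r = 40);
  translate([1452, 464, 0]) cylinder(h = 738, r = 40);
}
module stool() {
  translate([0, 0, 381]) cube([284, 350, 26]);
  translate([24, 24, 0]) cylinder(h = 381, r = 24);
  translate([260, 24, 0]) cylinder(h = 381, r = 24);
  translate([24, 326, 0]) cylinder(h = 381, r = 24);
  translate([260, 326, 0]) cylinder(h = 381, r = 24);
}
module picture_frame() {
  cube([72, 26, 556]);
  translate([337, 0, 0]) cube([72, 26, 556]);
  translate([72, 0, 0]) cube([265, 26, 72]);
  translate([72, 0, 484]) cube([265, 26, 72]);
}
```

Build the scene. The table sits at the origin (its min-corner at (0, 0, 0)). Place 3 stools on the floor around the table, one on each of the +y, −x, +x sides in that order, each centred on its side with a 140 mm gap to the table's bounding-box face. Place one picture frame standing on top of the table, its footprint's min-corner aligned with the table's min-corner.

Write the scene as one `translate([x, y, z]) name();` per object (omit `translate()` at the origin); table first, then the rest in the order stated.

table();
translate([630, 696, 0]) stool();
translate([-424, 103, 0]) stool();
translate([1684, 103, 0]) stool();
translate([0, 0, 780]) picture_frame();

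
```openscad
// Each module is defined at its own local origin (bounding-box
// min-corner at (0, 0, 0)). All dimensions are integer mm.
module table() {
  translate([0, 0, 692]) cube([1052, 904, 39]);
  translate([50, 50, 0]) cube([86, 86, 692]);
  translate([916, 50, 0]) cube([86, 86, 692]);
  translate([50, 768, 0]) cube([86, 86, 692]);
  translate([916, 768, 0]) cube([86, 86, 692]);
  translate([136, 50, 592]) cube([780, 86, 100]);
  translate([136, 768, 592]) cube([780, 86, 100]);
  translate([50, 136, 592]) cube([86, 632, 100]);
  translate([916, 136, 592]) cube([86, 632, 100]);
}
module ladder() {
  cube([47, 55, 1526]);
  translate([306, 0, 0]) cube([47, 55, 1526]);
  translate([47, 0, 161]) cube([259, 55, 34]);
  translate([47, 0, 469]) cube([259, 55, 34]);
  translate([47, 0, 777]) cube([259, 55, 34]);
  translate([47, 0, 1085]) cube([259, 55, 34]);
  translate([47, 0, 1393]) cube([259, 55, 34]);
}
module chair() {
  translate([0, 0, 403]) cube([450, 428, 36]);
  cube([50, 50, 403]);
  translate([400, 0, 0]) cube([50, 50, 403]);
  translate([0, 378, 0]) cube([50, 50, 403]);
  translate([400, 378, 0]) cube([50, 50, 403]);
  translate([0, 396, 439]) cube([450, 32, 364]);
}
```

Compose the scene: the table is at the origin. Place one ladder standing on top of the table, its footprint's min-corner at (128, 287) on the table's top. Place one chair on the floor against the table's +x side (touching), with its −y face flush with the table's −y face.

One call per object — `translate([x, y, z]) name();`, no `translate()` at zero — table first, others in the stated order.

table();
translate([128, 287, 731]) ladder();
translate([1052, 0, 0]) chair();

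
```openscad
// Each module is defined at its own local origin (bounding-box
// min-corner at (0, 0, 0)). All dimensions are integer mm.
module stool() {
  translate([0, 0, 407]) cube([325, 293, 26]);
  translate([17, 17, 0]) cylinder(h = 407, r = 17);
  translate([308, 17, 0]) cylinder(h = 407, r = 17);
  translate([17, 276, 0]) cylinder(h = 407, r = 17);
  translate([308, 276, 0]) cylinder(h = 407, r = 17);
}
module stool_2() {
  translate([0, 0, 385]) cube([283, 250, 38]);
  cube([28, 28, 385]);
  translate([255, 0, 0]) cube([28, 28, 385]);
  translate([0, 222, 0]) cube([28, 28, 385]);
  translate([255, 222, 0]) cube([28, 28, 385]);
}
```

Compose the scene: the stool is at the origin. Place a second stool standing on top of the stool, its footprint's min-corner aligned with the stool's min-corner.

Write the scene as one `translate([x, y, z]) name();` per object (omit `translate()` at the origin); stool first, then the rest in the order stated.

stool();
translate([0, 0, 433]) stool_2();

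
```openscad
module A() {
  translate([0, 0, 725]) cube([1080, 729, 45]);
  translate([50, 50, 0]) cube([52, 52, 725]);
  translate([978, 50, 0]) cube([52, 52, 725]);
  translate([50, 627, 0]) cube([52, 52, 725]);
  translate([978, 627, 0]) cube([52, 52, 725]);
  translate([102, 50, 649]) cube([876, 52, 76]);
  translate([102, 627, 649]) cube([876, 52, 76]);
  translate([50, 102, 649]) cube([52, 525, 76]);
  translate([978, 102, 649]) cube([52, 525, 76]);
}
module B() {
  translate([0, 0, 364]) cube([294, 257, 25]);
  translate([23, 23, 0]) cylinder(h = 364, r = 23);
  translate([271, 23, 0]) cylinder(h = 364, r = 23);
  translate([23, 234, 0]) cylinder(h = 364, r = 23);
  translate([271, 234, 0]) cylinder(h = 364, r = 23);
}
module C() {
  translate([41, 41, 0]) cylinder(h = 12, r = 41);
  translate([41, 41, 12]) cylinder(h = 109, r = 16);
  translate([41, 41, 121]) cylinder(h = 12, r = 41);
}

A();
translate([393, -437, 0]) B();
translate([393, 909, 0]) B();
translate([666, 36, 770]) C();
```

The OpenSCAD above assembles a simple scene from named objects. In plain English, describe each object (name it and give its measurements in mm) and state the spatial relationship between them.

A is a table with a 1080×729 mm rectangular top, 45 mm thick, top surface at z = 770 mm, supported by four 52×52 mm square legs, each inset 50 mm from the nearest pair of top edges, running from the floor. Four apron rails, 52 mm thick and 76 mm tall, run between adjacent legs with their top edges flush with the underside of the top and their outer faces flush with the legs' outer faces.

B is a simple wooden stool: a rectangular seat 294 mm (x) by 257 mm (y), 25 mm thick, top face at z = 389 mm, on four round legs, each 46 mm in diameter. The legs rest on z = 0, each leg's axis is inset half a diameter from the nearest pair of seat edges (so the leg's bounding box is flush with the corner).

C is a spool: two coaxial disc flanges of radius 41 mm and thickness 12 mm, joined by a core cylinder of radius 16 mm and height 109 mm. The lower flange rests on z = 0 and the three cylinders share a vertical axis.

Two stools sit around the table at the −y, +y sides. The spool is on top of the table.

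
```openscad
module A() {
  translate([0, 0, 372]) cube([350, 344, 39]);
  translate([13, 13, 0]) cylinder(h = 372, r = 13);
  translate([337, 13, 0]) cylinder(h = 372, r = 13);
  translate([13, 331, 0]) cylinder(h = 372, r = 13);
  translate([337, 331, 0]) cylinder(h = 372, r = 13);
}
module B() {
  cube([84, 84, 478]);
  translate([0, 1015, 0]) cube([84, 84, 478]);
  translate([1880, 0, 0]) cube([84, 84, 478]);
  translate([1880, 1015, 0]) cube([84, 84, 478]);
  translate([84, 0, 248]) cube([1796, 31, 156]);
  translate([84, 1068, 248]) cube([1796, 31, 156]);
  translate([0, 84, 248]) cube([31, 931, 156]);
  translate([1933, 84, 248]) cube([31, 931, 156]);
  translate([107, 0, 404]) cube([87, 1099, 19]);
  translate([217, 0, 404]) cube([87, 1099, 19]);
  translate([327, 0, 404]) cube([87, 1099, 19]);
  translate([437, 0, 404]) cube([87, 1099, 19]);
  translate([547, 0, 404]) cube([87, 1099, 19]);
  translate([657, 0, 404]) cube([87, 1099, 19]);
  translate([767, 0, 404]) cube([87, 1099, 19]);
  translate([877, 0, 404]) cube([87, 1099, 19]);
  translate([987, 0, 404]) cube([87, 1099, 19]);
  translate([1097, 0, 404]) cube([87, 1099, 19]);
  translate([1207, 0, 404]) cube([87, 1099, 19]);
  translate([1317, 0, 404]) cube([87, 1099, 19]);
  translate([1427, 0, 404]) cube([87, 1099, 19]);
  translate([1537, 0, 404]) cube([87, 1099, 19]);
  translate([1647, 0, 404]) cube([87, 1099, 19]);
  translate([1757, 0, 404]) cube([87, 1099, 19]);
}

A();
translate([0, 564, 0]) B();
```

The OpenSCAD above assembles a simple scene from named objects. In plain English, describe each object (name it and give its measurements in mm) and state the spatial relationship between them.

A is a four-legged stool. The seat is 350×344 mm, 39 mm thick, top at z = 411 mm. It stands on four round legs, each 26 mm in diameter, from z = 0 to the seat underside, each leg's axis is inset half a diameter from the nearest pair of seat edges (so the leg's bounding box is flush with the corner).

B is a bed frame 1964 mm long (x) by 1099 mm wide (y). Four 84×84 mm corner posts, 478 mm tall, at the corners of the footprint. Four rails of 31 mm thickness and 156 mm height run between adjacent posts with their undersides at z = 248 mm, their outer faces flush with the outside of the frame (the two x-running rails run between the posts' inner faces; the two y-running rails run between the posts' inner faces). 16 slats, each 87 mm wide (x) and 19 mm thick, lie across the top of the two x-running rails, running the full 1099 mm width of the frame in y; the slats are evenly spaced along x between the inner faces of the end posts with equal gaps (rounded down to the nearest mm) at the −x end and between each pair — any rounding remainder accumulates at the +x end.

The bed frame is on the floor beside the stool on its +y side.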